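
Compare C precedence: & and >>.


'>>' is shift (level 8); '&' is bitwise AND (level 5)
Higher level binds tighter
'>>' has higher precedence than '&'


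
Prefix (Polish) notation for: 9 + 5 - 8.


left-to-right (same/higher precedence on left): tree is (- (+ 9 5) 8)
Prefix: - + 9 5 8


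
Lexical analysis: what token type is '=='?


Pattern: operator symbol
Type: OPERATOR


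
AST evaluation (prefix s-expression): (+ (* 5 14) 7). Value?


Evaluate inner: (* 5 14) = 70
Evaluate root: (+ 70 7) = 77
Result: 77


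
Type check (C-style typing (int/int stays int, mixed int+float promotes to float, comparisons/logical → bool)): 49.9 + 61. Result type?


Operand types: float + int
Rule: mixed int/float promotes to float; int/int stays int
Result type: float


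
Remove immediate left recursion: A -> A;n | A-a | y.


Left-recursive alternatives: A;n, A-a; non-recursive: y
Introduce A': A -> yA', A' -> ;nA' | -aA' | ε


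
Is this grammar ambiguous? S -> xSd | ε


balanced x^n…d^n: each string has a unique parse
Unambiguous


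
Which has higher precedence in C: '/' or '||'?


'/' is multiplicative (level 10); '||' is logical OR (level 1)
Higher level binds tighter
'/' has higher precedence than '||'


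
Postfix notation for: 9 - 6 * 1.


* has higher precedence, evaluate 6*1 first
Postfix: 9 6 1 * -


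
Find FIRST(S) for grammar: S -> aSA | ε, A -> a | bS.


Per alternative of S: FIRST(aSA) = {a}; FIRST(ε) = {ε}
FIRST(S) = {a, ε}


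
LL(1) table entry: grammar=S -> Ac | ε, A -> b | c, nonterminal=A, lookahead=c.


For [A, c]: 'c' ∈ FIRST(c)
Entry: A -> c


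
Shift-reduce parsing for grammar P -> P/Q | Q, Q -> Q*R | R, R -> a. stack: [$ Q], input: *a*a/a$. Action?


shift '*' to continue Q -> Q*R
Action: shift


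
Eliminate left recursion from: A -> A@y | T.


Left-recursive alternatives: A@y; non-recursive: T
Introduce A': A -> TA', A' -> @yA' | ε


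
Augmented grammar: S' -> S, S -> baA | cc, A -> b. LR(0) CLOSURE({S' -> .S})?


Start: S' -> .S
For each item with dot before a nonterminal B, add B -> .γ for every B-production
Closure: [S' -> .S, S -> .baA, S -> .cc]


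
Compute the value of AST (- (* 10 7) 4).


Evaluate inner: (* 10 7) = 70
Evaluate root: (- 70 4) = 66
Result: 66


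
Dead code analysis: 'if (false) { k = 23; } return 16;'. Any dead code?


condition is constant false, so the whole block is unreachable
Dead: 'if (false) { k = 23; }'


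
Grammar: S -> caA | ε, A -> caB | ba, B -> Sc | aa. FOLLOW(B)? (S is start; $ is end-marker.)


$ ∈ FOLLOW(S). For each A -> αBβ: add FIRST(β)\{ε} to FOLLOW(B); if β nullable, add FOLLOW(A).
FOLLOW(B) = {$, c}


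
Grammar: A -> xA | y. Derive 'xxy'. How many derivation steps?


Derivation: A => xA => xxA => xxy
Steps: 3


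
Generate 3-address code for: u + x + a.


Break into single-operator statements:
t1 = u + x
t2 = t1 + a


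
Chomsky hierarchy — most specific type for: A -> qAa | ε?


Single nonterminal LHS, but q^n a^n is not regular
Classification: Type 2 (Context-Free)


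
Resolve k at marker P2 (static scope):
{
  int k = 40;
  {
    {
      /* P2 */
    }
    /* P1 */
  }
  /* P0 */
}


P2's block does not declare k; resolves to the enclosing declaration at depth 0
k = 40


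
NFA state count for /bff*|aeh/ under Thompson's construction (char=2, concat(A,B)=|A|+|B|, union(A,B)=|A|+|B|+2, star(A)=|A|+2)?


Syntax tree has 6 char leaf(s), 1 union(s), 1 star(s)
chars contribute 6×2 = 12; each union adds +2; each star adds +2
Total: 12 + 2 + 2 = 16 states


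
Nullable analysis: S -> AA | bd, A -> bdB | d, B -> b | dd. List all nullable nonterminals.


A nonterminal is nullable iff some alternative derives ε (directly, or every symbol in it is nullable)
Nullable: {}


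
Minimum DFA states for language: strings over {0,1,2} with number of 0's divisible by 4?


Track (count of 0) mod 4: states 0..3, accept at 0
Minimal DFA: 4 states


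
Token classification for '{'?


Pattern: delimiter/punctuation
Type: PUNCTUATION


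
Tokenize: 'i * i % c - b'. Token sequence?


Scan left to right, longest-match per lexeme
Tokens: ID(i), OP(*), ID(i), OP(%), ID(c), OP(-), ID(b)


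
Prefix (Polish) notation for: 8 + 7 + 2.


left-to-right (same/higher precedence on left): tree is (+ (+ 8 7) 2)
Prefix: + + 8 7 2


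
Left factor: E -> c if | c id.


Common prefix: 'c'
Factored: E -> c E', E' -> if | id


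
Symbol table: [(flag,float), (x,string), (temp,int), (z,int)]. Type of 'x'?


Lookup 'x' → type string


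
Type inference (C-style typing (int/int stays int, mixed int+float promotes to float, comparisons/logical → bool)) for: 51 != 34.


Operand types: int != int
Rule: comparison yields bool
Result type: bool


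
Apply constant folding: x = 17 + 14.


17 + 14 = 31 at compile time
Optimized: x = 31


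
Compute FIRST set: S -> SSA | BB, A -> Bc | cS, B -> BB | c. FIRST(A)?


Per alternative of A: FIRST(Bc) = {c}; FIRST(cS) = {c}
FIRST(A) = {c}


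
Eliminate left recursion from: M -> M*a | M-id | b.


Left-recursive alternatives: M*a, M-id; non-recursive: b
Introduce M': M -> bM', M' -> *aM' | -idM' | ε


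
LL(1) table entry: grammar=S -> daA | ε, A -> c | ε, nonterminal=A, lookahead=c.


For [A, c]: 'c' ∈ FIRST(c)
Entry: A -> c


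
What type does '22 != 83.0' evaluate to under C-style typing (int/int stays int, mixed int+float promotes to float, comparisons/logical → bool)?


Operand types: int != float
Rule: comparison yields bool
Result type: bool


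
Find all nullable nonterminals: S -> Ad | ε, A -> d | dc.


A nonterminal is nullable iff some alternative derives ε (directly, or every symbol in it is nullable)
Nullable: {S}


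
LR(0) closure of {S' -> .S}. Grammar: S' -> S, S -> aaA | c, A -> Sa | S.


Start: S' -> .S
For each item with dot before a nonterminal B, add B -> .γ for every B-production
Closure: [S' -> .S, S -> .aaA, S -> .c]


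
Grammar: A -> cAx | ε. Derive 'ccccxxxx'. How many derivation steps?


Derivation: A => cAx => ccAxx => cccAxxx => ccccAxxxx => ccccxxxx
Steps: 5


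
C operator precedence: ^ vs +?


'+' is additive (level 9); '^' is bitwise XOR (level 4)
Higher level binds tighter
'+' has higher precedence than '^'


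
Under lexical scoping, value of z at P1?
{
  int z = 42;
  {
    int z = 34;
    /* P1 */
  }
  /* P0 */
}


z declared in the same block as P1
z = 34


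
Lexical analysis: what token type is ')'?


Pattern: delimiter/punctuation
Type: PUNCTUATION


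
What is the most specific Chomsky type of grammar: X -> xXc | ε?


Single nonterminal LHS, but x^n c^n is not regular
Classification: Type 2 (Context-Free)


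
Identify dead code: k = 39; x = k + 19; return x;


k is read by x's definition; x is returned
No dead code


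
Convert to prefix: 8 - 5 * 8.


'*' binds tighter: tree is (- 8 (* 5 8))
Prefix: - 8 * 5 8


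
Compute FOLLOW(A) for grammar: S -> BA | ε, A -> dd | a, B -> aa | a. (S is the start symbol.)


$ ∈ FOLLOW(S). For each A -> αBβ: add FIRST(β)\{ε} to FOLLOW(B); if β nullable, add FOLLOW(A).
FOLLOW(A) = {$}


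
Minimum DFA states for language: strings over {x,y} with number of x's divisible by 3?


Track (count of x) mod 3: states 0..2, accept at 0
Minimal DFA: 3 states


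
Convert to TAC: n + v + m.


Break into single-operator statements:
t1 = n + v
t2 = t1 + m


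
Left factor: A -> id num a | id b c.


Common prefix: 'id'
Factored: A -> id A', A' -> num a | b c


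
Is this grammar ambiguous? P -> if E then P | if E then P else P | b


dangling else: 'if E then if E then b else b' parses two ways
Ambiguous


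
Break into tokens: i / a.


Scan left to right, longest-match per lexeme
Tokens: ID(i), OP(/), ID(a)


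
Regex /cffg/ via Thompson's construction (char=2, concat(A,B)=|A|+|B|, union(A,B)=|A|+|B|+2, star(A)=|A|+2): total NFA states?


Syntax tree has 4 char leaf(s), 0 union(s), 0 star(s)
chars contribute 4×2 = 8; each union adds +2; each star adds +2
Total: 8 + 0 + 0 = 8 states


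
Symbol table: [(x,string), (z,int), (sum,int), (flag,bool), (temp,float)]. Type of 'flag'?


Lookup 'flag' → type bool


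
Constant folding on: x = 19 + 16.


19 + 16 = 35 at compile time
Optimized: x = 35


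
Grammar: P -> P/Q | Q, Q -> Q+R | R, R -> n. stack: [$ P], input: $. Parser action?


start symbol P on stack, input exhausted
Action: accept


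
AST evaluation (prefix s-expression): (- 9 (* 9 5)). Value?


Evaluate inner: (* 9 5) = 45
Evaluate root: (- 9 45) = -36
Result: -36


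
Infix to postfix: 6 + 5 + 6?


Left to right (same or higher precedence on left)
Postfix: 6 5 + 6 +


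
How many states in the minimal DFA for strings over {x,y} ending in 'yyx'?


Track the longest suffix of input matching a prefix of 'yyx': 4 classes (prefixes of length 0..3)
Minimal DFA: 4 states


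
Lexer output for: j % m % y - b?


Scan left to right, longest-match per lexeme
Tokens: ID(j), OP(%), ID(m), OP(%), ID(y), OP(-), ID(b)


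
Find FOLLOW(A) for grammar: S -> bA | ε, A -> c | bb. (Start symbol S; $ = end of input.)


$ ∈ FOLLOW(S). For each A -> αBβ: add FIRST(β)\{ε} to FOLLOW(B); if β nullable, add FOLLOW(A).
FOLLOW(A) = {$}


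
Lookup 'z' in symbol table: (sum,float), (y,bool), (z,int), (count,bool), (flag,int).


Lookup 'z' → type int


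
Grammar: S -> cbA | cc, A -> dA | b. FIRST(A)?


Per alternative of A: FIRST(dA) = {d}; FIRST(b) = {b}
FIRST(A) = {b, d}


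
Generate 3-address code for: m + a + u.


Break into single-operator statements:
t1 = m + a
t2 = t1 + u


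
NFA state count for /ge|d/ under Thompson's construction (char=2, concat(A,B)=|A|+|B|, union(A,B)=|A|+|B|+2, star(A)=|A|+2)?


Syntax tree has 3 char leaf(s), 1 union(s), 0 star(s)
chars contribute 3×2 = 6; each union adds +2; each star adds +2
Total: 6 + 2 + 0 = 8 states


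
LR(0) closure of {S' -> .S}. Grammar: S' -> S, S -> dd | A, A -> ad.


Start: S' -> .S
For each item with dot before a nonterminal B, add B -> .γ for every B-production
Closure: [S' -> .S, S -> .dd, S -> .A, A -> .ad]


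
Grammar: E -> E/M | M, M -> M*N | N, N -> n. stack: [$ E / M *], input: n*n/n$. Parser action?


no handle; shift 'n'
Action: shift


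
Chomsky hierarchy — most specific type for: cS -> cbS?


LHS has context (more than one symbol) and |LHS| ≤ |RHS|
Classification: Type 1 (Context-Sensitive)


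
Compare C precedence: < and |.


'<' is relational (level 7); '|' is bitwise OR (level 3)
Higher level binds tighter
'<' has higher precedence than '|'


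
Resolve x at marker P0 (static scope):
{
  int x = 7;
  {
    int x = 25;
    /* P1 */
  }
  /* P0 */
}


x declared in the same block as P0
x = 7


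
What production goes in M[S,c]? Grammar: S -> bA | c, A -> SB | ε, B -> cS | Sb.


For [S, c]: 'c' ∈ FIRST(c)
Entry: S -> c


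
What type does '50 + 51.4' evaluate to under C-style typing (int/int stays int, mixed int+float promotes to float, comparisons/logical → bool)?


Operand types: int + float
Rule: mixed int/float promotes to float; int/int stays int
Result type: float


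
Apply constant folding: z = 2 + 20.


2 + 20 = 22 at compile time
Optimized: z = 22


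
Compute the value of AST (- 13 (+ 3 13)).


Evaluate inner: (+ 3 13) = 16
Evaluate root: (- 13 16) = -3
Result: -3


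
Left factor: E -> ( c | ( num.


Common prefix: '('
Factored: E -> ( E', E' -> c | num


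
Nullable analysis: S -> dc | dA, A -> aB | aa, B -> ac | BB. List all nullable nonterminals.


A nonterminal is nullable iff some alternative derives ε (directly, or every symbol in it is nullable)
Nullable: {}


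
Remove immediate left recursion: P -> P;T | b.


Left-recursive alternatives: P;T; non-recursive: b
Introduce P': P -> bP', P' -> ;TP' | ε


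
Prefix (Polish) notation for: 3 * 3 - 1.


left-to-right (same/higher precedence on left): tree is (- (* 3 3) 1)
Prefix: - * 3 3 1


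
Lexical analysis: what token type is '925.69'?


Pattern: digits with a decimal point
Type: FLOAT_LITERAL


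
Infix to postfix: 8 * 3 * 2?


Left to right (same or higher precedence on left)
Postfix: 8 3 * 2 *


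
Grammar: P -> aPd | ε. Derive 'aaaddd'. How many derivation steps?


Derivation: P => aPd => aaPdd => aaaPddd => aaaddd
Steps: 4


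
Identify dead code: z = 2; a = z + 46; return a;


z is read by a's definition; a is returned
No dead code


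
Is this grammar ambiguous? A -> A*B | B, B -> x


precedence layered via separate nonterminal B: deterministic
Unambiguous


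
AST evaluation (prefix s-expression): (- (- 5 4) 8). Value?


Evaluate inner: (- 5 4) = 1
Evaluate root: (- 1 8) = -7
Result: -7


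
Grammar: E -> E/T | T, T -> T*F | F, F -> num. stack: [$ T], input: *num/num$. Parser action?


shift '*' to continue T -> T*F
Action: shift


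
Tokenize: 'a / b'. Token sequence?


Scan left to right, longest-match per lexeme
Tokens: ID(a), OP(/), ID(b)


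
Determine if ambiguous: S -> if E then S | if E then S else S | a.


dangling else: 'if E then if E then a else a' parses two ways
Ambiguous


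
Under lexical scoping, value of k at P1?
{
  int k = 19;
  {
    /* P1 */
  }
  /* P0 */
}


P1's block does not declare k; resolves to the enclosing declaration at depth 0
k = 19


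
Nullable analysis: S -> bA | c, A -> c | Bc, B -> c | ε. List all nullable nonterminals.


A nonterminal is nullable iff some alternative derives ε (directly, or every symbol in it is nullable)
Nullable: {B}


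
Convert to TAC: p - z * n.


Break into single-operator statements:
t1 = z * n
t2 = p - t1


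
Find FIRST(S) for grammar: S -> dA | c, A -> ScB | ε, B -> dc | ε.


Per alternative of S: FIRST(dA) = {d}; FIRST(c) = {c}
FIRST(S) = {c, d}


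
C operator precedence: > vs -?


'-' is additive (level 9); '>' is relational (level 7)
Higher level binds tighter
'-' has higher precedence than '>'


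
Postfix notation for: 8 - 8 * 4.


* has higher precedence, evaluate 8*4 first
Postfix: 8 8 4 * -


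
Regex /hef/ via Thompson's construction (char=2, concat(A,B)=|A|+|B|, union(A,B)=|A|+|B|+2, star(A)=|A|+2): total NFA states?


Syntax tree has 3 char leaf(s), 0 union(s), 0 star(s)
chars contribute 3×2 = 6; each union adds +2; each star adds +2
Total: 6 + 0 + 0 = 6 states


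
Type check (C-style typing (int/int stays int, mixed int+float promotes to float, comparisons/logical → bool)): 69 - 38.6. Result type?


Operand types: int - float
Rule: mixed int/float promotes to float; int/int stays int
Result type: float


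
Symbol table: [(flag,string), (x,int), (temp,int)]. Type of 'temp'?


Lookup 'temp' → type int


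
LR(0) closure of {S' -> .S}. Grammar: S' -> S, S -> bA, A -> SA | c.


Start: S' -> .S
For each item with dot before a nonterminal B, add B -> .γ for every B-production
Closure: [S' -> .S, S -> .bA]


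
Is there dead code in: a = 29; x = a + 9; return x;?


a is read by x's definition; x is returned
No dead code


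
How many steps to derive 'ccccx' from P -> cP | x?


Derivation: P => cP => ccP => cccP => ccccP => ccccx
Steps: 5


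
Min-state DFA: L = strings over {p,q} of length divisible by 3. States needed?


Track length mod 3: states 0..2, accept at 0
Minimal DFA: 3 states


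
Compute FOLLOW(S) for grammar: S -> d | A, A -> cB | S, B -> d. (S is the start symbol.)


$ ∈ FOLLOW(S). For each A -> αBβ: add FIRST(β)\{ε} to FOLLOW(B); if β nullable, add FOLLOW(A).
FOLLOW(S) = {$}


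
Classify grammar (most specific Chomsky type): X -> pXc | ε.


Single nonterminal LHS, but p^n c^n is not regular
Classification: Type 2 (Context-Free)


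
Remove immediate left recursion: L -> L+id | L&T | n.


Left-recursive alternatives: L+id, L&T; non-recursive: n
Introduce L': L -> nL', L' -> +idL' | &TL' | ε


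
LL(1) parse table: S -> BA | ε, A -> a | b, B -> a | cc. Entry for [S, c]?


For [S, c]: 'c' ∈ FIRST(BA)
Entry: S -> BA


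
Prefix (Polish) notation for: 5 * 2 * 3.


left-to-right (same/higher precedence on left): tree is (* (* 5 2) 3)
Prefix: * * 5 2 3


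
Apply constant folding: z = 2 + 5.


2 + 5 = 7 at compile time
Optimized: z = 7


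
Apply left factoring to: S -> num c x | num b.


Common prefix: 'num'
Factored: S -> num S', S' -> c x | b


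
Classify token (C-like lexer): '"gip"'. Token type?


Pattern: double-quoted sequence
Type: STRING_LITERAL


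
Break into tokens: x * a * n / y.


Scan left to right, longest-match per lexeme
Tokens: ID(x), OP(*), ID(a), OP(*), ID(n), OP(/), ID(y)


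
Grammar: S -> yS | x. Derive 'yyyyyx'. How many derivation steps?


Derivation: S => yS => yyS => yyyS => yyyyS => yyyyyS => yyyyyx
Steps: 6


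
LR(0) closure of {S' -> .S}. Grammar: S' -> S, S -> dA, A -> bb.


Start: S' -> .S
For each item with dot before a nonterminal B, add B -> .γ for every B-production
Closure: [S' -> .S, S -> .dA]


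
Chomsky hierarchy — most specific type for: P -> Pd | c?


Left-linear: every RHS is a terminal or one nonterminal followed by a terminal
Classification: Type 3 (Regular)


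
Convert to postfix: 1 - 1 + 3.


Left to right (same or higher precedence on left)
Postfix: 1 1 - 3 +


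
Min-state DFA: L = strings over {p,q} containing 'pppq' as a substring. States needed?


KMP-style automaton: 4 progress states + 1 absorbing accept = 5
Minimal DFA: 5 states


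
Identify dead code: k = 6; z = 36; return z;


k is assigned but never read
Dead: 'k = 6'


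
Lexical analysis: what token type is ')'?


Pattern: delimiter/punctuation
Type: PUNCTUATION


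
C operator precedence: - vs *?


'*' is multiplicative (level 10); '-' is additive (level 9)
Higher level binds tighter
'*' has higher precedence than '-'


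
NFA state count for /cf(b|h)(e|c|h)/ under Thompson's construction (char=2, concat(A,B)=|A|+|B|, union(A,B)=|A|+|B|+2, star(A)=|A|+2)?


Syntax tree has 7 char leaf(s), 3 union(s), 0 star(s)
chars contribute 7×2 = 14; each union adds +2; each star adds +2
Total: 14 + 6 + 0 = 20 states


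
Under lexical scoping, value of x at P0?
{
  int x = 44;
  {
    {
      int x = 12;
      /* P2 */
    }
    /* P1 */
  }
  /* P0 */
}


x declared in the same block as P0
x = 44


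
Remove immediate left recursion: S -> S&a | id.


Left-recursive alternatives: S&a; non-recursive: id
Introduce S': S -> idS', S' -> &aS' | ε


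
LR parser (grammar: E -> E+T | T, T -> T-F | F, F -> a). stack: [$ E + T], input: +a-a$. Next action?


handle 'E+T' on top; lookahead ∈ FOLLOW(E) = {+, $}
Action: reduce (E -> E+T)


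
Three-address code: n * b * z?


Break into single-operator statements:
t1 = n * b
t2 = t1 * z


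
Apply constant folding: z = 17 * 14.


17 * 14 = 238 at compile time
Optimized: z = 238


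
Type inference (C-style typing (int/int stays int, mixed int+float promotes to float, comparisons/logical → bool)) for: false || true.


Operand types: bool || bool
Rule: logical operators take bool operands and yield bool
Result type: bool


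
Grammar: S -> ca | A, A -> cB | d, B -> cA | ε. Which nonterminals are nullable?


A nonterminal is nullable iff some alternative derives ε (directly, or every symbol in it is nullable)
Nullable: {B}


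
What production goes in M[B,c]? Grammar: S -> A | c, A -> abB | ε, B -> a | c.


For [B, c]: 'c' ∈ FIRST(c)
Entry: B -> c


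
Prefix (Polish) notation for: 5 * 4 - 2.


left-to-right (same/higher precedence on left): tree is (- (* 5 4) 2)
Prefix: - * 5 4 2


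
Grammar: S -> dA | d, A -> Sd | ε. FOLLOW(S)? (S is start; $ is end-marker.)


$ ∈ FOLLOW(S). For each A -> αBβ: add FIRST(β)\{ε} to FOLLOW(B); if β nullable, add FOLLOW(A).
FOLLOW(S) = {$, d}


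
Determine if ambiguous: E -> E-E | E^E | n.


'n-n^n' has two parse trees (no precedence encoded between - and ^)
Ambiguous


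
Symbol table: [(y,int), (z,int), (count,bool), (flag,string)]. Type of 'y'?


Lookup 'y' → type int


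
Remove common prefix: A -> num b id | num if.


Common prefix: 'num'
Factored: A -> num A', A' -> b id | if


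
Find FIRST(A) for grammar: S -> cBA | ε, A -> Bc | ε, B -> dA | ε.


Per alternative of A: FIRST(Bc) = {c, d}; FIRST(ε) = {ε}
FIRST(A) = {c, d, ε}


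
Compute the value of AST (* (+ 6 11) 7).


Evaluate inner: (+ 6 11) = 17
Evaluate root: (* 17 7) = 119
Result: 119


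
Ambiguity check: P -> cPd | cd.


balanced c^n…d^n: each string has a unique parse
Unambiguous


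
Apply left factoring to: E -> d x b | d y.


Common prefix: 'd'
Factored: E -> d E', E' -> x b | y


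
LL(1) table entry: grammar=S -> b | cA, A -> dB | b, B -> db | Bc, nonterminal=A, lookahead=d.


For [A, d]: 'd' ∈ FIRST(dB)
Entry: A -> dB


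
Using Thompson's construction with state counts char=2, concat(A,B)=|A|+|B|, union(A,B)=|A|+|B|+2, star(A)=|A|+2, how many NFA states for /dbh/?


Syntax tree has 3 char leaf(s), 0 union(s), 0 star(s)
chars contribute 3×2 = 6; each union adds +2; each star adds +2
Total: 6 + 0 + 0 = 6 states


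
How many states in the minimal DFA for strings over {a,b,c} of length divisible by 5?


Track length mod 5: states 0..4, accept at 0
Minimal DFA: 5 states


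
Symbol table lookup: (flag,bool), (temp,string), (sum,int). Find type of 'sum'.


Lookup 'sum' → type int


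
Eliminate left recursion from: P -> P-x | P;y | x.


Left-recursive alternatives: P-x, P;y; non-recursive: x
Introduce P': P -> xP', P' -> -xP' | ;yP' | ε


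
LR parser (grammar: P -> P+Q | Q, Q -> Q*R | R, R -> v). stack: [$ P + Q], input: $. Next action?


handle 'P+Q' on top; lookahead ∈ FOLLOW(P) = {+, $}
Action: reduce (P -> P+Q)


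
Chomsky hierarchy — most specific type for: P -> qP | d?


Right-linear: every RHS is a terminal or a terminal followed by one nonterminal
Classification: Type 3 (Regular)


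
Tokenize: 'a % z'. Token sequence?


Scan left to right, longest-match per lexeme
Tokens: ID(a), OP(%), ID(z)


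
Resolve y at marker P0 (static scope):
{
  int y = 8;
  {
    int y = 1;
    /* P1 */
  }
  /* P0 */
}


y declared in the same block as P0
y = 8


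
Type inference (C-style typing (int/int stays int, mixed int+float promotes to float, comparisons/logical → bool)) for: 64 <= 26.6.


Operand types: int <= float
Rule: comparison yields bool
Result type: bool


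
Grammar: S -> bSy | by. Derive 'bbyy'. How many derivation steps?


Derivation: S => bSy => bbyy
Steps: 2


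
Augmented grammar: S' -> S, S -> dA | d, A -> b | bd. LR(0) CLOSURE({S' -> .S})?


Start: S' -> .S
For each item with dot before a nonterminal B, add B -> .γ for every B-production
Closure: [S' -> .S, S -> .dA, S -> .d]


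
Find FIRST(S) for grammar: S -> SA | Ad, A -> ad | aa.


Per alternative of S: FIRST(SA) = {a}; FIRST(Ad) = {a}
FIRST(S) = {a}


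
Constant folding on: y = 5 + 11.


5 + 11 = 16 at compile time
Optimized: y = 16


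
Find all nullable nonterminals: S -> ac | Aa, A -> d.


A nonterminal is nullable iff some alternative derives ε (directly, or every symbol in it is nullable)
Nullable: {}


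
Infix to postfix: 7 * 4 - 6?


Left to right (same or higher precedence on left)
Postfix: 7 4 * 6 -


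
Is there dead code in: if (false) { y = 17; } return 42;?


condition is constant false, so the whole block is unreachable
Dead: 'if (false) { y = 17; }'


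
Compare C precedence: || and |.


'|' is bitwise OR (level 3); '||' is logical OR (level 1)
Higher level binds tighter
'|' has higher precedence than '||'


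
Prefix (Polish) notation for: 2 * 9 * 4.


left-to-right (same/higher precedence on left): tree is (* (* 2 9) 4)
Prefix: * * 2 9 4


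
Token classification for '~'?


Pattern: operator symbol
Type: OPERATOR


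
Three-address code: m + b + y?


Break into single-operator statements:
t1 = m + b
t2 = t1 + y


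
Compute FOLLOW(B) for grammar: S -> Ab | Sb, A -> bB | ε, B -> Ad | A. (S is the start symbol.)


$ ∈ FOLLOW(S). For each A -> αBβ: add FIRST(β)\{ε} to FOLLOW(B); if β nullable, add FOLLOW(A).
FOLLOW(B) = {b, d}


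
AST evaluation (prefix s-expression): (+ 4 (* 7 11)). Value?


Evaluate inner: (* 7 11) = 77
Evaluate root: (+ 4 77) = 81
Result: 81


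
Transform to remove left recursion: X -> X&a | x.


Left-recursive alternatives: X&a; non-recursive: x
Introduce X': X -> xX', X' -> &aX' | ε


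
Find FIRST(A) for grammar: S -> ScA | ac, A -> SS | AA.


Per alternative of A: FIRST(SS) = {a}; FIRST(AA) = {a}
FIRST(A) = {a}


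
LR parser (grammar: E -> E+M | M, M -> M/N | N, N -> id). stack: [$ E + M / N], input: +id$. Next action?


handle 'M/N' on top
Action: reduce (M -> M/N)


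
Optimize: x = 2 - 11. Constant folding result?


2 - 11 = -9 at compile time
Optimized: x = -9


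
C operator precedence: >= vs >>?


'>>' is shift (level 8); '>=' is relational (level 7)
Higher level binds tighter
'>>' has higher precedence than '>='


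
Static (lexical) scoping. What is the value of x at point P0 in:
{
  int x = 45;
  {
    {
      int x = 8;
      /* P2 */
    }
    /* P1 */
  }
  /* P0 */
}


x declared in the same block as P0
x = 45


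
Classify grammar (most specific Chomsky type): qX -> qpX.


LHS has context (more than one symbol) and |LHS| ≤ |RHS|
Classification: Type 1 (Context-Sensitive)


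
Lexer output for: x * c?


Scan left to right, longest-match per lexeme
Tokens: ID(x), OP(*), ID(c)


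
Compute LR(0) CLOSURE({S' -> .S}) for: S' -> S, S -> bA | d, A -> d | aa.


Start: S' -> .S
For each item with dot before a nonterminal B, add B -> .γ for every B-production
Closure: [S' -> .S, S -> .bA, S -> .d]


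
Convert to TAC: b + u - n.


Break into single-operator statements:
t1 = b + u
t2 = t1 - n


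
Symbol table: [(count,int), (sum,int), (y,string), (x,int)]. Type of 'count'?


Lookup 'count' → type int


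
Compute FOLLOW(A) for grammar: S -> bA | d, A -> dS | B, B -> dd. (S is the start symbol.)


$ ∈ FOLLOW(S). For each A -> αBβ: add FIRST(β)\{ε} to FOLLOW(B); if β nullable, add FOLLOW(A).
FOLLOW(A) = {$}


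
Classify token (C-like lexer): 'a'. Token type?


Pattern: letter/underscore followed by alphanumerics, not a keyword
Type: IDENTIFIER


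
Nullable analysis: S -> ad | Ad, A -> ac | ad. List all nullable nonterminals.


A nonterminal is nullable iff some alternative derives ε (directly, or every symbol in it is nullable)
Nullable: {}


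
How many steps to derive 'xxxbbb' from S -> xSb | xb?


Derivation: S => xSb => xxSbb => xxxbbb
Steps: 3


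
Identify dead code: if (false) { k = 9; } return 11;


condition is constant false, so the whole block is unreachable
Dead: 'if (false) { k = 9; }'


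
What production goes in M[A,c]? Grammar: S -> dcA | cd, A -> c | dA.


For [A, c]: 'c' ∈ FIRST(c)
Entry: A -> c


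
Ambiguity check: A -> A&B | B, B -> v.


precedence layered via separate nonterminal B: deterministic
Unambiguous


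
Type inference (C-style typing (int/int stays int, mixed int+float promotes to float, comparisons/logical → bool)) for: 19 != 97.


Operand types: int != int
Rule: comparison yields bool
Result type: bool


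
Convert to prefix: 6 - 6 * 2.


'*' binds tighter: tree is (- 6 (* 6 2))
Prefix: - 6 * 6 2


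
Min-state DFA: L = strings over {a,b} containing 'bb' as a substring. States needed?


KMP-style automaton: 2 progress states + 1 absorbing accept = 3
Minimal DFA: 3 states


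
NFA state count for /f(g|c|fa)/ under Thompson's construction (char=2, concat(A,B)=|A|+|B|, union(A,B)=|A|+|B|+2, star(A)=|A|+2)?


Syntax tree has 5 char leaf(s), 2 union(s), 0 star(s)
chars contribute 5×2 = 10; each union adds +2; each star adds +2
Total: 10 + 4 + 0 = 14 states


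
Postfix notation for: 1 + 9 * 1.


* has higher precedence, evaluate 9*1 first
Postfix: 1 9 1 * +


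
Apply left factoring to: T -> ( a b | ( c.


Common prefix: '('
Factored: T -> ( T', T' -> a b | c


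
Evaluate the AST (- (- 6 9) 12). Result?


Evaluate inner: (- 6 9) = -3
Evaluate root: (- -3 12) = -15
Result: -15


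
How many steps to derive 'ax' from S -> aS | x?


Derivation: S => aS => ax
Steps: 2


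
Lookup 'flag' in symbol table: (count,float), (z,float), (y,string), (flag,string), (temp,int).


Lookup 'flag' → type string


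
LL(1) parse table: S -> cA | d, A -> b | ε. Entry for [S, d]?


For [S, d]: 'd' ∈ FIRST(d)
Entry: S -> d


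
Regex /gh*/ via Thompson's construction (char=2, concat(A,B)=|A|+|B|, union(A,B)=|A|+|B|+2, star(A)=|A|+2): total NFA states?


Syntax tree has 2 char leaf(s), 0 union(s), 1 star(s)
chars contribute 2×2 = 4; each union adds +2; each star adds +2
Total: 4 + 0 + 2 = 6 states


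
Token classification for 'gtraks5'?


Pattern: letter/underscore followed by alphanumerics, not a keyword
Type: IDENTIFIER


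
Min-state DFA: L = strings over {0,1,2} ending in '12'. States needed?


Track the longest suffix of input matching a prefix of '12': 3 classes (prefixes of length 0..2)
Minimal DFA: 3 states


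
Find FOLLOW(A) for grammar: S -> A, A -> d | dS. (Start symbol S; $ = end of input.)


$ ∈ FOLLOW(S). For each A -> αBβ: add FIRST(β)\{ε} to FOLLOW(B); if β nullable, add FOLLOW(A).
FOLLOW(A) = {$}


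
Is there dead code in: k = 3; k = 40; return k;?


first assignment to k is overwritten before any read
Dead: 'k = 3'


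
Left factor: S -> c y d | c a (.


Common prefix: 'c'
Factored: S -> c S', S' -> y d | a (


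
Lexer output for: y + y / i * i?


Scan left to right, longest-match per lexeme
Tokens: ID(y), OP(+), ID(y), OP(/), ID(i), OP(*), ID(i)


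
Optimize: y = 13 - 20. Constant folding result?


13 - 20 = -7 at compile time
Optimized: y = -7


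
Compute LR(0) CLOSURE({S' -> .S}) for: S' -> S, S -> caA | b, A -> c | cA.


Start: S' -> .S
For each item with dot before a nonterminal B, add B -> .γ for every B-production
Closure: [S' -> .S, S -> .caA, S -> .b]


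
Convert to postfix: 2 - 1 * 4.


* has higher precedence, evaluate 1*4 first
Postfix: 2 1 4 * -


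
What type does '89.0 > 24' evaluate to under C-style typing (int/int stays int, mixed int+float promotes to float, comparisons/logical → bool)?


Operand types: float > int
Rule: comparison yields bool
Result type: bool


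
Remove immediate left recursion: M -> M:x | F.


Left-recursive alternatives: M:x; non-recursive: F
Introduce M': M -> FM', M' -> :xM' | ε


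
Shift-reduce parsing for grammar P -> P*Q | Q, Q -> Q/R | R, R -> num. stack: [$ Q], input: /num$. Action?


shift '/' to continue Q -> Q/R
Action: shift


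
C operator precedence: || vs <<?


'<<' is shift (level 8); '||' is logical OR (level 1)
Higher level binds tighter
'<<' has higher precedence than '||'


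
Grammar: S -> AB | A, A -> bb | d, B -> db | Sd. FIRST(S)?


Per alternative of S: FIRST(AB) = {b, d}; FIRST(A) = {b, d}
FIRST(S) = {b, d}


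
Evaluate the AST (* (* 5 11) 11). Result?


Evaluate inner: (* 5 11) = 55
Evaluate root: (* 55 11) = 605
Result: 605


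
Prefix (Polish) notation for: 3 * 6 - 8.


left-to-right (same/higher precedence on left): tree is (- (* 3 6) 8)
Prefix: - * 3 6 8


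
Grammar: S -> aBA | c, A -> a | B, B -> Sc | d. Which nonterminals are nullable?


A nonterminal is nullable iff some alternative derives ε (directly, or every symbol in it is nullable)
Nullable: {}


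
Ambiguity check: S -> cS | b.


right-linear, alternatives start with distinct terminals 'c' vs 'b': unique leftmost derivation
Unambiguous


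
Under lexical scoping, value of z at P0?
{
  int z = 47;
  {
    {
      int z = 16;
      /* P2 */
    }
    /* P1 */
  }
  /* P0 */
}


z declared in the same block as P0
z = 47


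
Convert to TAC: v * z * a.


Break into single-operator statements:
t1 = v * z
t2 = t1 * a


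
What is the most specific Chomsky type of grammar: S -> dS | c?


Right-linear: every RHS is a terminal or a terminal followed by one nonterminal
Classification: Type 3 (Regular)


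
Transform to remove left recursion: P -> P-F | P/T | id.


Left-recursive alternatives: P-F, P/T; non-recursive: id
Introduce P': P -> idP', P' -> -FP' | /TP' | ε


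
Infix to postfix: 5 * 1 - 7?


Left to right (same or higher precedence on left)
Postfix: 5 1 * 7 -


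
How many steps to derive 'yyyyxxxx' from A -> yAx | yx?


Derivation: A => yAx => yyAxx => yyyAxxx => yyyyxxxx
Steps: 4


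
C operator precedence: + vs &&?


'+' is additive (level 9); '&&' is logical AND (level 2)
Higher level binds tighter
'+' has higher precedence than '&&'


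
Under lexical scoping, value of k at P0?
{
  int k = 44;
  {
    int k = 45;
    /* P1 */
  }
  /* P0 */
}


k declared in the same block as P0
k = 44


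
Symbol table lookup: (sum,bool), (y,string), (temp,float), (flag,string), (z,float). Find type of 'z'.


Lookup 'z' → type float


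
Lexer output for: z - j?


Scan left to right, longest-match per lexeme
Tokens: ID(z), OP(-), ID(j)


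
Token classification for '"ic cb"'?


Pattern: double-quoted sequence
Type: STRING_LITERAL


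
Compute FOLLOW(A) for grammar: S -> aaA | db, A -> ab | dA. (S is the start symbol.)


$ ∈ FOLLOW(S). For each A -> αBβ: add FIRST(β)\{ε} to FOLLOW(B); if β nullable, add FOLLOW(A).
FOLLOW(A) = {$}


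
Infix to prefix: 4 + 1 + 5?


left-to-right (same/higher precedence on left): tree is (+ (+ 4 1) 5)
Prefix: + + 4 1 5


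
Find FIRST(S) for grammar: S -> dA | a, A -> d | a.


Per alternative of S: FIRST(dA) = {d}; FIRST(a) = {a}
FIRST(S) = {a, d}


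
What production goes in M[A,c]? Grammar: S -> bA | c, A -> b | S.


For [A, c]: 'c' ∈ FIRST(S)
Entry: A -> S


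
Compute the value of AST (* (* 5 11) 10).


Evaluate inner: (* 5 11) = 55
Evaluate root: (* 55 10) = 550
Result: 550


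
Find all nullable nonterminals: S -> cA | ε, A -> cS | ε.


A nonterminal is nullable iff some alternative derives ε (directly, or every symbol in it is nullable)
Nullable: {A, S}


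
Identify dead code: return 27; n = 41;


statement follows a return and is unreachable
Dead: 'n = 41'


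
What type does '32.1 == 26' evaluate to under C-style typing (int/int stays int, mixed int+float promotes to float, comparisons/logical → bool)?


Operand types: float == int
Rule: comparison yields bool
Result type: bool


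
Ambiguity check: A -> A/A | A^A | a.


'a/a^a' has two parse trees (no precedence encoded between / and ^)
Ambiguous


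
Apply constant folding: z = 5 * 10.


5 * 10 = 50 at compile time
Optimized: z = 50


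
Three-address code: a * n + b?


Break into single-operator statements:
t1 = a * n
t2 = t1 + b


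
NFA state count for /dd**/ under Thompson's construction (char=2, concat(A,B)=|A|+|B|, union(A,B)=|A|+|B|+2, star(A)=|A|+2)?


Syntax tree has 2 char leaf(s), 0 union(s), 2 star(s)
chars contribute 2×2 = 4; each union adds +2; each star adds +2
Total: 4 + 0 + 4 = 8 states


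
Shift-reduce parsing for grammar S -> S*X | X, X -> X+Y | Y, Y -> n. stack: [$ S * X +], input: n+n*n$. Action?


no handle; shift 'n'
Action: shift


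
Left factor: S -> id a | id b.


Common prefix: 'id'
Factored: S -> id S', S' -> a | b


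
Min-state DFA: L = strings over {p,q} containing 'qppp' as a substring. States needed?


KMP-style automaton: 4 progress states + 1 absorbing accept = 5
Minimal DFA: 5 states


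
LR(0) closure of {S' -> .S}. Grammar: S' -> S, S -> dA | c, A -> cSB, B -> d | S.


Start: S' -> .S
For each item with dot before a nonterminal B, add B -> .γ for every B-production
Closure: [S' -> .S, S -> .dA, S -> .c]


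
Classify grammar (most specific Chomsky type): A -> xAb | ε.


Single nonterminal LHS, but x^n b^n is not regular
Classification: Type 2 (Context-Free)


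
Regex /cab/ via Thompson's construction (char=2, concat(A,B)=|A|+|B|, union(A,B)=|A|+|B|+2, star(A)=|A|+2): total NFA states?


Syntax tree has 3 char leaf(s), 0 union(s), 0 star(s)
chars contribute 3×2 = 6; each union adds +2; each star adds +2
Total: 6 + 0 + 0 = 6 states


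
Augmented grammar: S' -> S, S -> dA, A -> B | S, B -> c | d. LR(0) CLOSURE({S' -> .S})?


Start: S' -> .S
For each item with dot before a nonterminal B, add B -> .γ for every B-production
Closure: [S' -> .S, S -> .dA]


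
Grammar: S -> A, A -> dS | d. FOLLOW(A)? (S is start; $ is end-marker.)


$ ∈ FOLLOW(S). For each A -> αBβ: add FIRST(β)\{ε} to FOLLOW(B); if β nullable, add FOLLOW(A).
FOLLOW(A) = {$}


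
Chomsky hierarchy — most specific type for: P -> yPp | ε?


Single nonterminal LHS, but y^n p^n is not regular
Classification: Type 2 (Context-Free)


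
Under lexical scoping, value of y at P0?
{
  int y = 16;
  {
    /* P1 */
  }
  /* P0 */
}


y declared in the same block as P0
y = 16


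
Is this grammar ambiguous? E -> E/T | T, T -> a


precedence layered via separate nonterminal T: deterministic
Unambiguous


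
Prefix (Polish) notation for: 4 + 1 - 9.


left-to-right (same/higher precedence on left): tree is (- (+ 4 1) 9)
Prefix: - + 4 1 9


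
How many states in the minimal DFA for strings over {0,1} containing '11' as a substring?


KMP-style automaton: 2 progress states + 1 absorbing accept = 3
Minimal DFA: 3 states


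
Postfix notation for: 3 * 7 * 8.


Left to right (same or higher precedence on left)
Postfix: 3 7 * 8 *


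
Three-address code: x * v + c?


Break into single-operator statements:
t1 = x * v
t2 = t1 + c


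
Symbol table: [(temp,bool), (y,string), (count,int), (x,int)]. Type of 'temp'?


Lookup 'temp' → type bool


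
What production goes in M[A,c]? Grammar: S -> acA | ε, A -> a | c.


For [A, c]: 'c' ∈ FIRST(c)
Entry: A -> c


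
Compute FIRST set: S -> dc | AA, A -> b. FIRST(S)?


Per alternative of S: FIRST(dc) = {d}; FIRST(AA) = {b}
FIRST(S) = {b, d}


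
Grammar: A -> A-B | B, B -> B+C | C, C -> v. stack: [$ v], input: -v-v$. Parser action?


'v' on top is the handle for C -> v
Action: reduce (C -> v)


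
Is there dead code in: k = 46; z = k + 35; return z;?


k is read by z's definition; z is returned
No dead code


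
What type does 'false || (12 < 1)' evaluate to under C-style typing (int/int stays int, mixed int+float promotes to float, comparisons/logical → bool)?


Operand types: bool || bool
Rule: logical operators take bool operands and yield bool
Result type: bool


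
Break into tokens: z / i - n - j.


Scan left to right, longest-match per lexeme
Tokens: ID(z), OP(/), ID(i), OP(-), ID(n), OP(-), ID(j)


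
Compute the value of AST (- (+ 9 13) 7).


Evaluate inner: (+ 9 13) = 22
Evaluate root: (- 22 7) = 15
Result: 15
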